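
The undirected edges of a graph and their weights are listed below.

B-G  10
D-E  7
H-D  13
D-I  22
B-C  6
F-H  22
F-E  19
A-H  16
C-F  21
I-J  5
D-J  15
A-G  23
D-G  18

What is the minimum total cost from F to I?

46

Candidate routes:
F → H → D → J → I: 22+13+15+5 = 55
F → E → D → I: 19+7+22 = 48
F → E → D → J → I: 19+7+15+5 = 46
Cheapest is F → E → D → J → I at 46.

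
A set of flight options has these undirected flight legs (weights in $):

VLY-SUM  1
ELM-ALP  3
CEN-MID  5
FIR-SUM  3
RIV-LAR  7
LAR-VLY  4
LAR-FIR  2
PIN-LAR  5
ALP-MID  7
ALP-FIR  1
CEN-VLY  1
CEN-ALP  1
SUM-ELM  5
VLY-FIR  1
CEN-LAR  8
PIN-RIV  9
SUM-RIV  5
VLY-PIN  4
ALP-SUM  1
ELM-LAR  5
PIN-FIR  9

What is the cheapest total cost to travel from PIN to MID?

Running Dijkstra from PIN:
PIN: 0
VLY: 4  (via PIN)
SUM: 5  (via VLY)
FIR: 5  (via VLY)
CEN: 5  (via VLY)
LAR: 5  (via PIN)
ALP: 6  (via SUM)
ELM: 9  (via ALP)
RIV: 9  (via PIN)
MID: 10  (via CEN)
Shortest route: PIN → VLY → CEN → MID = $10.

$10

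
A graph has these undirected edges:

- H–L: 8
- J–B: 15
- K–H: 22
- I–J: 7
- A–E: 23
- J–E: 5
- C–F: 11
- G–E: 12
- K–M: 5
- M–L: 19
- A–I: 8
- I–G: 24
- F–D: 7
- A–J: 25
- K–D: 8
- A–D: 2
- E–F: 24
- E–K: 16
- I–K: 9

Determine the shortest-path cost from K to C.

Running Dijkstra from K:
K: 0
M: 5  (via K)
D: 8  (via K)
I: 9  (via K)
A: 10  (via D)
F: 15  (via D)
E: 16  (via K)
J: 16  (via I)
H: 22  (via K)
L: 24  (via M)
C: 26  (via F)
Shortest route: K–D–F–C = 26.

26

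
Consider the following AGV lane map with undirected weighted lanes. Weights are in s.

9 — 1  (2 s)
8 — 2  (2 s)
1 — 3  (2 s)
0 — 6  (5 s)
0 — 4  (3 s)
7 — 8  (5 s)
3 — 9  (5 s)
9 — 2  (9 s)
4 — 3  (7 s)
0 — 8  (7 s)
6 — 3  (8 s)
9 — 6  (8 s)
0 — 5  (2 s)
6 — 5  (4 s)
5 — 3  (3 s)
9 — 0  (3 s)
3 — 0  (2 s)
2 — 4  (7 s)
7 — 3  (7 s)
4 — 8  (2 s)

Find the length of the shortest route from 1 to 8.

9 s

Shortest distances from 1:
1: 0
3: 2  (via 1)
9: 2  (via 1)
0: 4  (via 3)
5: 5  (via 3)
4: 7  (via 0)
6: 9  (via 0)
7: 9  (via 3)
8: 9  (via 4)
Shortest route: 1 → 3 → 0 → 4 → 8 = 9 s.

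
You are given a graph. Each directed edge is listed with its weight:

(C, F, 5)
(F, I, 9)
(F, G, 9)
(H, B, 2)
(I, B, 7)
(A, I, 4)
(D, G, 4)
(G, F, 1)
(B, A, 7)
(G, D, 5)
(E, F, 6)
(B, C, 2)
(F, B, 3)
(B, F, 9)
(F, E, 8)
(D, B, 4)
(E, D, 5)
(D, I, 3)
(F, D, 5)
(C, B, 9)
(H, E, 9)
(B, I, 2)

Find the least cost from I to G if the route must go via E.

31

Best I to E: I–B–C–F–E costing 22
Best E to G: E–D–G costing 9
Total via E: 22 + 9 = 31.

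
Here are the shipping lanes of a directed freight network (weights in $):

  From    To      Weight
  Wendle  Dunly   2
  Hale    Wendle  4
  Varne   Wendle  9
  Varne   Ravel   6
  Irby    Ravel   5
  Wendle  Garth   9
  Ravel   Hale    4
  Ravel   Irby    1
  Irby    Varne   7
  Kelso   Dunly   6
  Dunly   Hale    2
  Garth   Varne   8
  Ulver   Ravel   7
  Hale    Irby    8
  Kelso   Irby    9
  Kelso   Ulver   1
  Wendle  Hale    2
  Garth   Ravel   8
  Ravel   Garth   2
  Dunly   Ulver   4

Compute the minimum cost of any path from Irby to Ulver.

$19

Candidate routes:
Irby–Ravel–Hale–Wendle–Dunly–Ulver: 5+4+4+2+4 = 19
Irby–Varne–Wendle–Dunly–Ulver: 7+9+2+4 = 22
Cheapest is Irby–Ravel–Hale–Wendle–Dunly–Ulver at $19.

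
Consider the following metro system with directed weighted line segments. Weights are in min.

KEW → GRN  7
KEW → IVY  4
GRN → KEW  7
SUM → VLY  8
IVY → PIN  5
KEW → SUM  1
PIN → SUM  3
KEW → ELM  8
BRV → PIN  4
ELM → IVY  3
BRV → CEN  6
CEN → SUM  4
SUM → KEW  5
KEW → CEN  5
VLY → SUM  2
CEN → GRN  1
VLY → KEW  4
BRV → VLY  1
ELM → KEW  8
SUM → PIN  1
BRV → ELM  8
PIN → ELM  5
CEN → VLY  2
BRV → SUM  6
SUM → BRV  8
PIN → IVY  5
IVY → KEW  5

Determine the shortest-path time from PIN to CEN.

13 min

Running Dijkstra from PIN:
PIN: 0
SUM: 3  (via PIN)
ELM: 5  (via PIN)
IVY: 5  (via PIN)
KEW: 8  (via SUM)
BRV: 11  (via SUM)
VLY: 11  (via SUM)
CEN: 13  (via KEW)
Shortest route: PIN → SUM → KEW → CEN = 13 min.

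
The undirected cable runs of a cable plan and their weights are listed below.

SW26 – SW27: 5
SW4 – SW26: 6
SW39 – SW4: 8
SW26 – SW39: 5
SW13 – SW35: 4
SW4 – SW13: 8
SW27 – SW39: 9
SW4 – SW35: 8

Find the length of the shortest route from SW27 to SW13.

19

Shortest distances from SW27:
SW27: 0
SW26: 5  (via SW27)
SW39: 9  (via SW27)
SW4: 11  (via SW26)
SW13: 19  (via SW4)
Shortest route: SW27 → SW26 → SW4 → SW13 = 19.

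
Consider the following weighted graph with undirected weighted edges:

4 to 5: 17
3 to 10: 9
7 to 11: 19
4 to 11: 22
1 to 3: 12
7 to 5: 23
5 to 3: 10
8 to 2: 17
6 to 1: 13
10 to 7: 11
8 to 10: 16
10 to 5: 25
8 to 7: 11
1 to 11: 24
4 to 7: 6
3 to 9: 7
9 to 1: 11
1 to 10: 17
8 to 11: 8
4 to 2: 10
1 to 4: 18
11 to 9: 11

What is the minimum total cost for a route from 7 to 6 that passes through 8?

54

Best 7 to 8: 7 → 8 costing 11
Best 8 to 6: 8 → 11 → 9 → 1 → 6 costing 43
Total via 8: 11 + 43 = 54.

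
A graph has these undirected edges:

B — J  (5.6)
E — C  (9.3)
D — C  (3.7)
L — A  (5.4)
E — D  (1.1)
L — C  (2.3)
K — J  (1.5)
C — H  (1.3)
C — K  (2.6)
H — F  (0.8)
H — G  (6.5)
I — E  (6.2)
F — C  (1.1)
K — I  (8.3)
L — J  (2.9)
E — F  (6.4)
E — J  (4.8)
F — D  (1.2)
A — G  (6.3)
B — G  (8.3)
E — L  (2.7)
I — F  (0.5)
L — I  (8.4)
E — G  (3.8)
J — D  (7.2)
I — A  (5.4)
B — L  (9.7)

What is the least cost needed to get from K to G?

9.8

Settle nodes by increasing distance from K:
K: 0
J: 1.5  (via K)
C: 2.6  (via K)
F: 3.7  (via C)
H: 3.9  (via C)
I: 4.2  (via F)
L: 4.4  (via J)
D: 4.9  (via F)
E: 6  (via D)
B: 7.1  (via J)
A: 9.6  (via I)
G: 9.8  (via E)
Shortest route: K–C–F–D–E–G = 9.8.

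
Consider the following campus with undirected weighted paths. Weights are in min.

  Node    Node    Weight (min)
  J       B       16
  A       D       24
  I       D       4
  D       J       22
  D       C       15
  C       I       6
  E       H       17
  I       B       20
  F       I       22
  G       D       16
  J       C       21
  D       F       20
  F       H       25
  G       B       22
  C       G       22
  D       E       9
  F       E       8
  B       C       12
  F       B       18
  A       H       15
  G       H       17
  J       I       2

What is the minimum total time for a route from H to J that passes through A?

Best H to A: H → A costing 15
Best A to J: A → D → I → J costing 30
Total via A: 15 + 30 = 45 min.

45 min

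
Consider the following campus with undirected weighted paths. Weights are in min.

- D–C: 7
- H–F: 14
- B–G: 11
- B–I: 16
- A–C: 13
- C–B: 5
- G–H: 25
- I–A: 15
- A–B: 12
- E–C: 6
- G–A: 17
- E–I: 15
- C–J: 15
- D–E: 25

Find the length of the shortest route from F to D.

62 min

Candidate routes:
F - H - G - B - C - D: 14+25+11+5+7 = 62
F - H - G - B - A - C - D: 14+25+11+12+13+7 = 82
F - H - G - A - C - D: 14+25+17+13+7 = 76
F - H - G - A - B - C - D: 14+25+17+12+5+7 = 80
Cheapest is F - H - G - B - C - D at 62 min.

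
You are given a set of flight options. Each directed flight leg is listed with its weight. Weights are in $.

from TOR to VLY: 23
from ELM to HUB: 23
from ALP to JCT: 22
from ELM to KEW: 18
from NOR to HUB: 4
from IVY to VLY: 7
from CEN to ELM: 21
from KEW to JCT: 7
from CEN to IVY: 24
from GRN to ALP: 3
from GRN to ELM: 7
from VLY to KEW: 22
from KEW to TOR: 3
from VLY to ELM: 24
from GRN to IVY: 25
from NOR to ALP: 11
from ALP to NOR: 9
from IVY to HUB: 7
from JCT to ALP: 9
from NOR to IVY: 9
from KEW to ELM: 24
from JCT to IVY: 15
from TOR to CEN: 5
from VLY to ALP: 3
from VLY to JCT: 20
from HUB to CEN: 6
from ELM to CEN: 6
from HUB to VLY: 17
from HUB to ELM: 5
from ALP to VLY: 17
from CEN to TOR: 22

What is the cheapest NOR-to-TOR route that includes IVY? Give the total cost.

Best NOR to IVY: NOR → IVY costing 9
Shortest IVY→TOR: IVY → VLY → KEW → TOR = 32
Total via IVY: 9 + 32 = $41.

$41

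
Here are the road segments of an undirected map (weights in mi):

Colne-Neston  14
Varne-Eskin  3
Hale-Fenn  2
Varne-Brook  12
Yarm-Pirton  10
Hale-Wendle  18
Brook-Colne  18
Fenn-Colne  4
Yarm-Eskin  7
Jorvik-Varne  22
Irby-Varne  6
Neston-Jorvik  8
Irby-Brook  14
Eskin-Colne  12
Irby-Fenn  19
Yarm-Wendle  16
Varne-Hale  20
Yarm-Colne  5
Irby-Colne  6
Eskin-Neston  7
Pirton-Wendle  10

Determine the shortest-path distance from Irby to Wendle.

27 mi

Settle nodes by increasing distance from Irby:
Irby: 0
Varne: 6  (via Irby)
Colne: 6  (via Irby)
Eskin: 9  (via Varne)
Fenn: 10  (via Colne)
Yarm: 11  (via Colne)
Hale: 12  (via Fenn)
Brook: 14  (via Irby)
Neston: 16  (via Eskin)
Pirton: 21  (via Yarm)
Jorvik: 24  (via Neston)
Wendle: 27  (via Yarm)
Shortest route: Irby → Colne → Yarm → Wendle = 27 mi.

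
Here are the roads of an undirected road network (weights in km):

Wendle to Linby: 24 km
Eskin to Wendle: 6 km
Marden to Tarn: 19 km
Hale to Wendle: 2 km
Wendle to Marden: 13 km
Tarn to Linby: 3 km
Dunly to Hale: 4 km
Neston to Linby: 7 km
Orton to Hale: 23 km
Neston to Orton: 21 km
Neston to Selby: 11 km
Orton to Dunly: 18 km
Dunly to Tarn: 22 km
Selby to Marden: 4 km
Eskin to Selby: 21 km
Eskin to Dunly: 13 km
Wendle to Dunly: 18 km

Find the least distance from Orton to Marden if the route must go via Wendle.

Best Orton to Wendle: Orton–Dunly–Hale–Wendle costing 24
Best Wendle to Marden: Wendle–Marden costing 13
Total via Wendle: 24 + 13 = 37 km.

37 km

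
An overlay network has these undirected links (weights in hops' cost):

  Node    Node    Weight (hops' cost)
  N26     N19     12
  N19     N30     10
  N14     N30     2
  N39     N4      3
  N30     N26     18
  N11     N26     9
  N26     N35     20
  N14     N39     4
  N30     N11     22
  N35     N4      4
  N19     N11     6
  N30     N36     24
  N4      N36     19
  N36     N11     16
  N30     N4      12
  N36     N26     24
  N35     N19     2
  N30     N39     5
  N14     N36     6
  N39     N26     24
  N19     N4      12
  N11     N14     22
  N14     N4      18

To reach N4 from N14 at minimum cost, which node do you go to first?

N39

Compare a few routes:
N14 - N30 - N39 - N4: 2+5+3 = 10
N14 - N39 - N4: 4+3 = 7
Cheapest is N14 - N39 - N4 at 7 hops' cost.
So from N14 the first move is to N39.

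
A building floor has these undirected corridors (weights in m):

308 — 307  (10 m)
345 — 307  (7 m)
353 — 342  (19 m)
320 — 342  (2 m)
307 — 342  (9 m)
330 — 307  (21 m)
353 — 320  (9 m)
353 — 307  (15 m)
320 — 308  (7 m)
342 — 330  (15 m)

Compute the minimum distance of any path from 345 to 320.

Candidate routes:
345 - 307 - 353 - 320: 7+15+9 = 31
345 - 307 - 342 - 320: 7+9+2 = 18
345 - 307 - 308 - 320: 7+10+7 = 24
The minimum is 18 m via 345 - 307 - 342 - 320.

18 m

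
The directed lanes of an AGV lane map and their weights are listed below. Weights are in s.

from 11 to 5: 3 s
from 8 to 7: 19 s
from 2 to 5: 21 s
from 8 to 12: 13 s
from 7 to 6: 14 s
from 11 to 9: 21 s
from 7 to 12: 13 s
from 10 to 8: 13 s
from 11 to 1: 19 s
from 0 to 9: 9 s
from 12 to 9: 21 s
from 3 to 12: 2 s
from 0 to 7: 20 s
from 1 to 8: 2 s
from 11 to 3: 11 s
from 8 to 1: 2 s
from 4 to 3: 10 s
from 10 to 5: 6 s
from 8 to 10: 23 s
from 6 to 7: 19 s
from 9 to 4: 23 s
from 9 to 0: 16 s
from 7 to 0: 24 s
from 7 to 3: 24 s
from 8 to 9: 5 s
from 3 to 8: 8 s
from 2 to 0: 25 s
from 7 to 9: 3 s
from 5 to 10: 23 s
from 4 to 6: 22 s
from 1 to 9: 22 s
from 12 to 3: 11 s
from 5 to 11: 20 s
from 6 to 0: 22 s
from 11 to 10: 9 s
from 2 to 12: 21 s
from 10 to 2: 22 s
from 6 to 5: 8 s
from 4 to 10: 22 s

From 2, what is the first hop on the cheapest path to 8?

Candidate routes:
2–5–11–3–8: 21+20+11+8 = 60
2–5–10–8: 21+23+13 = 57
2–5–11–1–8: 21+20+19+2 = 62
2–12–3–8: 21+11+8 = 40
Cheapest is 2–12–3–8 at 40 s.
So from 2 the first move is to 12.

12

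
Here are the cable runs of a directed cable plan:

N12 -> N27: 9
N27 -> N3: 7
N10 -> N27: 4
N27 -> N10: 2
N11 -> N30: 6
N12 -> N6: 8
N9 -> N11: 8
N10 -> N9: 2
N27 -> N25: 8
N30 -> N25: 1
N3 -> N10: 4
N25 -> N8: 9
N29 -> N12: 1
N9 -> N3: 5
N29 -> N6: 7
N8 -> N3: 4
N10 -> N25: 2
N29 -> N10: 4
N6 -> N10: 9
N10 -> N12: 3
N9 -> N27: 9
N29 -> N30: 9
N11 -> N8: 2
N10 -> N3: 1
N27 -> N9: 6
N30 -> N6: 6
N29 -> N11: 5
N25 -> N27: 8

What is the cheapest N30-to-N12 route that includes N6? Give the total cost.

18

Best N30 to N6: N30–N6 costing 6
Best N6 to N12: N6–N10–N12 costing 12
Total via N6: 6 + 12 = 18.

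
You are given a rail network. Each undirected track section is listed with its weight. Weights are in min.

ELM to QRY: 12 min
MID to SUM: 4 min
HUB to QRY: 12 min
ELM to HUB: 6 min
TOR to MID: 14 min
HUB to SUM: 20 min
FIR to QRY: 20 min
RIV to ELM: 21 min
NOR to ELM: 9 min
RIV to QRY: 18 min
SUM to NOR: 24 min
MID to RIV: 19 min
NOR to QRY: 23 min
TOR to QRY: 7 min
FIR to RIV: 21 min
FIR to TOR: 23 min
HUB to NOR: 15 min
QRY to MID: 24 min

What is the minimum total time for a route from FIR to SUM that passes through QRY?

45 min

Best FIR to QRY: FIR → QRY costing 20
Shortest QRY→SUM: QRY → TOR → MID → SUM = 25
Total via QRY: 20 + 25 = 45 min.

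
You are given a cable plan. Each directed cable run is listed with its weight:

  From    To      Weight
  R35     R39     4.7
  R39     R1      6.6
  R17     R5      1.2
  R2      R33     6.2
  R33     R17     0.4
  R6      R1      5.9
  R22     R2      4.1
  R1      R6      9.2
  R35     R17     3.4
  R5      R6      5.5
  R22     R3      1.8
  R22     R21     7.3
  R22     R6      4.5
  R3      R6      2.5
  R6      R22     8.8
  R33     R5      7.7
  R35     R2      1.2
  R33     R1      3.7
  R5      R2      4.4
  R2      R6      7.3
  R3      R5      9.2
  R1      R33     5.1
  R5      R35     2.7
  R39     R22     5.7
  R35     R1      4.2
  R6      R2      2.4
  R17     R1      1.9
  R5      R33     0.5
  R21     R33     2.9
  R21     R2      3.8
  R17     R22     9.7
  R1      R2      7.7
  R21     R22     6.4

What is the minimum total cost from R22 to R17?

Settle nodes by increasing distance from R22:
R22: 0
R3: 1.8  (via R22)
R2: 4.1  (via R22)
R6: 4.3  (via R3)
R21: 7.3  (via R22)
R33: 10.2  (via R21)
R1: 10.2  (via R6)
R17: 10.6  (via R33)
Shortest route: R22–R21–R33–R17 = 10.6.

10.6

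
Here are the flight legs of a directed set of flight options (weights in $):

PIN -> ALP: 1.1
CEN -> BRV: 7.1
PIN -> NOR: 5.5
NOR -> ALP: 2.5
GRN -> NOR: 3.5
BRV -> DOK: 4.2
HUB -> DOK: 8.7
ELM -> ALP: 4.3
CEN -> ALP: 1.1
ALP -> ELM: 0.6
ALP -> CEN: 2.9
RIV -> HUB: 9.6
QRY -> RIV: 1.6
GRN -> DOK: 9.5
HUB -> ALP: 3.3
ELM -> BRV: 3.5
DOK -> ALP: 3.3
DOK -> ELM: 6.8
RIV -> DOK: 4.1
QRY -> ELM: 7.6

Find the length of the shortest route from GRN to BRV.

$10.1

Running Dijkstra from GRN:
GRN: 0
NOR: 3.5  (via GRN)
ALP: 6  (via NOR)
ELM: 6.6  (via ALP)
CEN: 8.9  (via ALP)
DOK: 9.5  (via GRN)
BRV: 10.1  (via ELM)
Shortest route: GRN → NOR → ALP → ELM → BRV = $10.1.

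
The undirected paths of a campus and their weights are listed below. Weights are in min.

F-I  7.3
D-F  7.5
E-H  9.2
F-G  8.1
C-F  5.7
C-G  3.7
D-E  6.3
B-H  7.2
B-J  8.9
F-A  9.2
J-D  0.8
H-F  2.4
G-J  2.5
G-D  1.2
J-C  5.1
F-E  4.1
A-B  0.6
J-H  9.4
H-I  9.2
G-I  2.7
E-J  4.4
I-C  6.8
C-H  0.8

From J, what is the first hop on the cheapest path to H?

Enumerating some paths:
J - H: 9.4 = 9.4
J - G - C - H: 2.5+3.7+0.8 = 7
J - D - G - C - H: 0.8+1.2+3.7+0.8 = 6.5
J - C - H: 5.1+0.8 = 5.9
The minimum is 5.9 min via J - C - H.
So from J the first move is to C.

C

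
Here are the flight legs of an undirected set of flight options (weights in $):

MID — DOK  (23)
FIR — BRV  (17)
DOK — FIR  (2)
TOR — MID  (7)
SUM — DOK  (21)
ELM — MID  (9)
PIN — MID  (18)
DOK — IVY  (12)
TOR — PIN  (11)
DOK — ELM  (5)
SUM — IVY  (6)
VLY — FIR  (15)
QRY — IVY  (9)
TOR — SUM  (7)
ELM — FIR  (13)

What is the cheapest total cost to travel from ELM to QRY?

Settle nodes by increasing distance from ELM:
ELM: 0
DOK: 5  (via ELM)
FIR: 7  (via DOK)
MID: 9  (via ELM)
TOR: 16  (via MID)
IVY: 17  (via DOK)
VLY: 22  (via FIR)
SUM: 23  (via TOR)
BRV: 24  (via FIR)
QRY: 26  (via IVY)
Shortest route: ELM → DOK → IVY → QRY = $26.

$26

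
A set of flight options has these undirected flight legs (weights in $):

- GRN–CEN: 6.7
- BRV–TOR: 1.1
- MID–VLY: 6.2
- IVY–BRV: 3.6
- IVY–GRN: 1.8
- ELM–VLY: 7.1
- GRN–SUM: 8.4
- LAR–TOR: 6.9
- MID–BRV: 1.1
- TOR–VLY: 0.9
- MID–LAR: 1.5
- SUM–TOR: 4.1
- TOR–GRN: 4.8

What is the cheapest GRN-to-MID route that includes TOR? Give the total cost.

$7

Shortest GRN→TOR: GRN–TOR = 4.8
Best TOR to MID: TOR–BRV–MID costing 2.2
Total via TOR: 4.8 + 2.2 = $7.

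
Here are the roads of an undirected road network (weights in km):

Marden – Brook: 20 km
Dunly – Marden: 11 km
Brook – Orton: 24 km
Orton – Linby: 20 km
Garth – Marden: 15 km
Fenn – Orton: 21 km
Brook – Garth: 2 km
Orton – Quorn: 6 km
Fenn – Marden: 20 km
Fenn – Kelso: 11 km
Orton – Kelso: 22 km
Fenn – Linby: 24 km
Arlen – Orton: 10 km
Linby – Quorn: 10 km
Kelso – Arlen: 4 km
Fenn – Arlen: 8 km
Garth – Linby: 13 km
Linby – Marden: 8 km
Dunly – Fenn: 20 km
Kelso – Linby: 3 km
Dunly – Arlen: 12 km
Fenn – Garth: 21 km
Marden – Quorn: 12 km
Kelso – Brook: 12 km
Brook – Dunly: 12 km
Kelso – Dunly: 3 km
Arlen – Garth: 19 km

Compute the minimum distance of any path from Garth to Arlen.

Running Dijkstra from Garth:
Garth: 0
Brook: 2  (via Garth)
Linby: 13  (via Garth)
Kelso: 14  (via Brook)
Dunly: 14  (via Brook)
Marden: 15  (via Garth)
Arlen: 18  (via Kelso)
Shortest route: Garth → Brook → Kelso → Arlen = 18 km.

18 km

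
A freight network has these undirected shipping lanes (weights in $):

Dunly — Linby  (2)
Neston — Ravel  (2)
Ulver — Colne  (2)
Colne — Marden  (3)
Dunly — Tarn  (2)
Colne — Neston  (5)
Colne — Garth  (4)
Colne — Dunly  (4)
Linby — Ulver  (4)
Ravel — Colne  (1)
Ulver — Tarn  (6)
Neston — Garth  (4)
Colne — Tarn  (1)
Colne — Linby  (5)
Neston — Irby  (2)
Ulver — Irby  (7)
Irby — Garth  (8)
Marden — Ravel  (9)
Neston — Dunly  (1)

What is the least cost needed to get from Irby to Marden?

Shortest distances from Irby:
Irby: 0
Neston: 2  (via Irby)
Dunly: 3  (via Neston)
Ravel: 4  (via Neston)
Linby: 5  (via Dunly)
Colne: 5  (via Ravel)
Tarn: 5  (via Dunly)
Garth: 6  (via Neston)
Ulver: 7  (via Irby)
Marden: 8  (via Colne)
Shortest route: Irby → Neston → Ravel → Colne → Marden = $8.

$8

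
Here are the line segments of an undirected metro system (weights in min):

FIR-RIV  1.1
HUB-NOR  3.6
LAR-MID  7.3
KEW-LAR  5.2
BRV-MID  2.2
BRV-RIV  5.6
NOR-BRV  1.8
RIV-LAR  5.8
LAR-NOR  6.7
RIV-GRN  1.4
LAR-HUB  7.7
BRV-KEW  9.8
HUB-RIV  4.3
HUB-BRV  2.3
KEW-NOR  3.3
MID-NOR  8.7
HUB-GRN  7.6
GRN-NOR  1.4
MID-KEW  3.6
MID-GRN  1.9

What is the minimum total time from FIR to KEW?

7.2 min

Shortest distances from FIR:
FIR: 0
RIV: 1.1  (via FIR)
GRN: 2.5  (via RIV)
NOR: 3.9  (via GRN)
MID: 4.4  (via GRN)
HUB: 5.4  (via RIV)
BRV: 5.7  (via NOR)
LAR: 6.9  (via RIV)
KEW: 7.2  (via NOR)
Shortest route: FIR → RIV → GRN → NOR → KEW = 7.2 min.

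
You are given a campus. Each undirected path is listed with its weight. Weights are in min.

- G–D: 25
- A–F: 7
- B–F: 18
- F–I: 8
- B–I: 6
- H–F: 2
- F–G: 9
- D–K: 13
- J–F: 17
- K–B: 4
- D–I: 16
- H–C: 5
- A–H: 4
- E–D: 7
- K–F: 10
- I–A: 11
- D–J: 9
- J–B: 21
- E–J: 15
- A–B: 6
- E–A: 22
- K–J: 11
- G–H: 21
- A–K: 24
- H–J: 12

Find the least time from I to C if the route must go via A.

Shortest I→A: I–A = 11
Shortest A→C: A–H–C = 9
Total via A: 11 + 9 = 20 min.

20 min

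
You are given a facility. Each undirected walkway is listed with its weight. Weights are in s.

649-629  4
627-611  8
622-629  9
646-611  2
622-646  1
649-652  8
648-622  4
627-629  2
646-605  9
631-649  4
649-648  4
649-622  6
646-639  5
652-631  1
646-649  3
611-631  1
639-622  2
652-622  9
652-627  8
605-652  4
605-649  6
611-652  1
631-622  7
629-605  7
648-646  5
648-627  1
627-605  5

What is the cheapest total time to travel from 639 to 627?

Running Dijkstra from 639:
639: 0
622: 2  (via 639)
646: 3  (via 622)
611: 5  (via 646)
649: 6  (via 646)
648: 6  (via 622)
631: 6  (via 611)
652: 6  (via 611)
627: 7  (via 648)
Shortest route: 639 → 622 → 648 → 627 = 7 s.

7 s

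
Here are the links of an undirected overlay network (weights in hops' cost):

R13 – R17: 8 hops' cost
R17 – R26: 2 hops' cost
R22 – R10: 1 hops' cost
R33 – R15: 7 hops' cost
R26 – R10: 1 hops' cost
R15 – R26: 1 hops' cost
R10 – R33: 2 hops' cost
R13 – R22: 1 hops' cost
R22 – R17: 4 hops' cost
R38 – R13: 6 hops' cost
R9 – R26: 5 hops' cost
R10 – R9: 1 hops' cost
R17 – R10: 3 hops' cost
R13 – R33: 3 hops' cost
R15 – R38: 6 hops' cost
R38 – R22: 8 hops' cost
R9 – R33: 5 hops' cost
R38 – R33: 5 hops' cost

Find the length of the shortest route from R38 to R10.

7 hops' cost

Enumerating some paths:
R38–R15–R26–R10: 6+1+1 = 8
R38–R13–R22–R10: 6+1+1 = 8
R38–R33–R10: 5+2 = 7
The minimum is 7 hops' cost via R38–R33–R10.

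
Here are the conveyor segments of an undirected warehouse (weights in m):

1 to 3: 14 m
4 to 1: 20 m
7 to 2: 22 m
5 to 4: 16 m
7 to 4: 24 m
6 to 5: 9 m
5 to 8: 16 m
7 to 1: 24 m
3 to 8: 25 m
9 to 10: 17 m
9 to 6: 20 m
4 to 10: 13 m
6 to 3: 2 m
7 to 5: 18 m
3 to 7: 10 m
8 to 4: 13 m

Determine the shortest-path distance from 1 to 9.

Running Dijkstra from 1:
1: 0
3: 14  (via 1)
6: 16  (via 3)
4: 20  (via 1)
7: 24  (via 1)
5: 25  (via 6)
8: 33  (via 4)
10: 33  (via 4)
9: 36  (via 6)
Shortest route: 1 → 3 → 6 → 9 = 36 m.

36 m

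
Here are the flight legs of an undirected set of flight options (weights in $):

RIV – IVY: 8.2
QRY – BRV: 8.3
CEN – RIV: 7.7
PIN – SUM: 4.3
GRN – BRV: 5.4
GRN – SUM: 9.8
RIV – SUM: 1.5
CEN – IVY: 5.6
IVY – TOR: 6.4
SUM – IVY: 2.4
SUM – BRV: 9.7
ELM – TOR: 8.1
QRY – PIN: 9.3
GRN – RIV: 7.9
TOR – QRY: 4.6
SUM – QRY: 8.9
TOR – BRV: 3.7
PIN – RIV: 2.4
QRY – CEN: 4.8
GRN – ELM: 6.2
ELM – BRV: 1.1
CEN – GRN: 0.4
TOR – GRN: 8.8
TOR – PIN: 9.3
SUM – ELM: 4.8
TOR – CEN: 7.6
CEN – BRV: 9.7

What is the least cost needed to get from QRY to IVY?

Candidate routes:
QRY - TOR - IVY: 4.6+6.4 = 11
QRY - CEN - IVY: 4.8+5.6 = 10.4
The minimum is $10.4 via QRY - CEN - IVY.

$10.4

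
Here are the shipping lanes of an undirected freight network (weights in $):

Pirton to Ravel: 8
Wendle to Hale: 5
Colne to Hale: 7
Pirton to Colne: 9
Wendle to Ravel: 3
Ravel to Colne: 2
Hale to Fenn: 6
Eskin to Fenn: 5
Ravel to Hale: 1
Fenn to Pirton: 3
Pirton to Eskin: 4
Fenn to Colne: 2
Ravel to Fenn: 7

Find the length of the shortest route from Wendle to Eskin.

Compare a few routes:
Wendle → Ravel → Colne → Fenn → Eskin: 3+2+2+5 = 12
Wendle → Ravel → Colne → Fenn → Pirton → Eskin: 3+2+2+3+4 = 14
Cheapest is Wendle → Ravel → Colne → Fenn → Eskin at $12.

$12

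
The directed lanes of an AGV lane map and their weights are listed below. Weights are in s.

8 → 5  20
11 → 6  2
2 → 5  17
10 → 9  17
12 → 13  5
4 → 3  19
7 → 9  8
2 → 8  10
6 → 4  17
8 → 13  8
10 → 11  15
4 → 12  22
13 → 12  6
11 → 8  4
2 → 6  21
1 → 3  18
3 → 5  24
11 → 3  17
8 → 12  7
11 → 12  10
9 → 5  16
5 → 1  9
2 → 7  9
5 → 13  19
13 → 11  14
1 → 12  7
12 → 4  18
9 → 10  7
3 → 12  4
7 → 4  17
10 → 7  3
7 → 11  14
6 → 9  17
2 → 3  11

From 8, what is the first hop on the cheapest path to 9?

Candidate routes:
8–5–13–11–6–9: 20+19+14+2+17 = 72
8–12–13–11–6–9: 7+5+14+2+17 = 45
8–13–11–6–9: 8+14+2+17 = 41
The minimum is 41 s via 8–13–11–6–9.
So from 8 the first move is to 13.

13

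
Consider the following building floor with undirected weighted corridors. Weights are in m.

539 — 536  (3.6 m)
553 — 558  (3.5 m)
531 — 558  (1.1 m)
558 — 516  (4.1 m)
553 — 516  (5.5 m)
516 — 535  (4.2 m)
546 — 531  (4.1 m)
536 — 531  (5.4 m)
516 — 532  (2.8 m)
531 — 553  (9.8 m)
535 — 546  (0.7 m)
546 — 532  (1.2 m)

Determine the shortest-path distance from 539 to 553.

Enumerating some paths:
539 → 536 → 531 → 558 → 553: 3.6+5.4+1.1+3.5 = 13.6
539 → 536 → 531 → 558 → 516 → 553: 3.6+5.4+1.1+4.1+5.5 = 19.7
539 → 536 → 531 → 553: 3.6+5.4+9.8 = 18.8
The minimum is 13.6 m via 539 → 536 → 531 → 558 → 553.

13.6 m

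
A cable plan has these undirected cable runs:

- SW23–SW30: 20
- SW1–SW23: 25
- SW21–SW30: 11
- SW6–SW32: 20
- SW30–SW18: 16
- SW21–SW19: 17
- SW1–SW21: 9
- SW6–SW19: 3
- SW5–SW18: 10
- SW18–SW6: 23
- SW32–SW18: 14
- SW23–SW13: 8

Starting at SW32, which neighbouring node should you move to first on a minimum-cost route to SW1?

SW6

Candidate routes:
SW32 → SW6 → SW19 → SW21 → SW1: 20+3+17+9 = 49
SW32 → SW18 → SW30 → SW21 → SW1: 14+16+11+9 = 50
Cheapest is SW32 → SW6 → SW19 → SW21 → SW1 at 49.
So from SW32 the first move is to SW6.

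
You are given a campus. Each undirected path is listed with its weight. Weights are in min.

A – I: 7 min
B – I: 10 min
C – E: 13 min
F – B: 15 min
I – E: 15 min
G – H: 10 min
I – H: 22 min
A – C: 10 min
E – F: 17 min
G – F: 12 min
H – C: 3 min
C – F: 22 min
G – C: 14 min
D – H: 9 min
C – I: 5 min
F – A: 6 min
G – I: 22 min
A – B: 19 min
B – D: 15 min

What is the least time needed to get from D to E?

Shortest distances from D:
D: 0
H: 9  (via D)
C: 12  (via H)
B: 15  (via D)
I: 17  (via C)
G: 19  (via H)
A: 22  (via C)
E: 25  (via C)
Shortest route: D → H → C → E = 25 min.

25 min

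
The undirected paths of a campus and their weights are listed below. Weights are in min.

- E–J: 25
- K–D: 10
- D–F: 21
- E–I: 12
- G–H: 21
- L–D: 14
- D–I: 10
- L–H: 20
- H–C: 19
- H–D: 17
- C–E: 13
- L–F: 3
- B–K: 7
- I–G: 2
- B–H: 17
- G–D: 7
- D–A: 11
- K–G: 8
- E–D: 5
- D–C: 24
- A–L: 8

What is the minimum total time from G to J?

Candidate routes:
G–D–E–J: 7+5+25 = 37
G–I–D–E–J: 2+10+5+25 = 42
G–I–E–J: 2+12+25 = 39
The minimum is 37 min via G–D–E–J.

37 min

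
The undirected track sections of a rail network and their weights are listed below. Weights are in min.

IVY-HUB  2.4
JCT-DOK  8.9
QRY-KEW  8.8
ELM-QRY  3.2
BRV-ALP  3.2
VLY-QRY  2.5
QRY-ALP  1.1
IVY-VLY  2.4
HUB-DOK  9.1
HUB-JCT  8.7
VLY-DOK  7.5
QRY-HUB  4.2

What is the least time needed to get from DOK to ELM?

Shortest distances from DOK:
DOK: 0
VLY: 7.5  (via DOK)
JCT: 8.9  (via DOK)
HUB: 9.1  (via DOK)
IVY: 9.9  (via VLY)
QRY: 10  (via VLY)
ALP: 11.1  (via QRY)
ELM: 13.2  (via QRY)
Shortest route: DOK → VLY → QRY → ELM = 13.2 min.

13.2 min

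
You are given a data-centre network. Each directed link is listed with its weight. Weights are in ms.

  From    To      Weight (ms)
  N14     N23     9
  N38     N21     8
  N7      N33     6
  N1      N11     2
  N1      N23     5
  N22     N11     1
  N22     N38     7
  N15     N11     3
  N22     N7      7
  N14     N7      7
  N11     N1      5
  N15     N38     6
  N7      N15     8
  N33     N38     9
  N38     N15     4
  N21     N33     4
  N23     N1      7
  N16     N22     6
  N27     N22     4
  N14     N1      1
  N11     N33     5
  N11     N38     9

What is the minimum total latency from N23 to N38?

18 ms

Compare a few routes:
N23–N1–N11–N33–N38: 7+2+5+9 = 23
N23–N1–N11–N38: 7+2+9 = 18
Cheapest is N23–N1–N11–N38 at 18 ms.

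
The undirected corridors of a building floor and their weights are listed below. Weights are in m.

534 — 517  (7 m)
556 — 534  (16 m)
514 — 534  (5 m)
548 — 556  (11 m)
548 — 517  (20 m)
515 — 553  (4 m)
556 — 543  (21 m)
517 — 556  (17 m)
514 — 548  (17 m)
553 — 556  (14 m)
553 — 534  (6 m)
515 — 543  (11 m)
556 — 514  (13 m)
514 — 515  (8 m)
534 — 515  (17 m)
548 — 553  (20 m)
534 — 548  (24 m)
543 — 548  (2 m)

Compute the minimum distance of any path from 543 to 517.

Shortest distances from 543:
543: 0
548: 2  (via 543)
515: 11  (via 543)
556: 13  (via 548)
553: 15  (via 515)
514: 19  (via 548)
534: 21  (via 553)
517: 22  (via 548)
Shortest route: 543–548–517 = 22 m.

22 m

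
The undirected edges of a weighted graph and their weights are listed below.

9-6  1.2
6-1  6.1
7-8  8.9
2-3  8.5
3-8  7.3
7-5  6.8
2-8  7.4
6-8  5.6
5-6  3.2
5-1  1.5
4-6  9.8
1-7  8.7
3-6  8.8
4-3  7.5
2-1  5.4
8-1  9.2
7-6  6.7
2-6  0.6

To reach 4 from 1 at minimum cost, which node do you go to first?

5

Enumerating some paths:
1 - 2 - 6 - 4: 5.4+0.6+9.8 = 15.8
1 - 5 - 6 - 4: 1.5+3.2+9.8 = 14.5
1 - 6 - 4: 6.1+9.8 = 15.9
Cheapest is 1 - 5 - 6 - 4 at 14.5.
So from 1 the first move is to 5.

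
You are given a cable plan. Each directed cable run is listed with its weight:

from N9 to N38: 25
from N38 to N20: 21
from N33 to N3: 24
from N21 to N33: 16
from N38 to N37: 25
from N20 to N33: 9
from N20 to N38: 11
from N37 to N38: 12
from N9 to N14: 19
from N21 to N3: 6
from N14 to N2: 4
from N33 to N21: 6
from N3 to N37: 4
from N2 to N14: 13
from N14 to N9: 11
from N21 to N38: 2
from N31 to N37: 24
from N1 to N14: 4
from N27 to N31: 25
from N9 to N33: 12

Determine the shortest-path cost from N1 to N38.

35

Enumerating some paths:
N1 - N14 - N9 - N38: 4+11+25 = 40
N1 - N14 - N9 - N33 - N21 - N38: 4+11+12+6+2 = 35
Cheapest is N1 - N14 - N9 - N33 - N21 - N38 at 35.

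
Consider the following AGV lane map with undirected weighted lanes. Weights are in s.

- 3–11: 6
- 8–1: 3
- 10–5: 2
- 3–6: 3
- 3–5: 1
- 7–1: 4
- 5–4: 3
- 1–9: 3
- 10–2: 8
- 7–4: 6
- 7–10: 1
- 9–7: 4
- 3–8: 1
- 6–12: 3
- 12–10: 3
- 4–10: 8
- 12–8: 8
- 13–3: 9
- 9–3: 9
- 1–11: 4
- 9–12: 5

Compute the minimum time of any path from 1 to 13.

Shortest distances from 1:
1: 0
8: 3  (via 1)
9: 3  (via 1)
3: 4  (via 8)
7: 4  (via 1)
11: 4  (via 1)
5: 5  (via 3)
10: 5  (via 7)
6: 7  (via 3)
4: 8  (via 5)
12: 8  (via 9)
2: 13  (via 10)
13: 13  (via 3)
Shortest route: 1–8–3–13 = 13 s.

13 s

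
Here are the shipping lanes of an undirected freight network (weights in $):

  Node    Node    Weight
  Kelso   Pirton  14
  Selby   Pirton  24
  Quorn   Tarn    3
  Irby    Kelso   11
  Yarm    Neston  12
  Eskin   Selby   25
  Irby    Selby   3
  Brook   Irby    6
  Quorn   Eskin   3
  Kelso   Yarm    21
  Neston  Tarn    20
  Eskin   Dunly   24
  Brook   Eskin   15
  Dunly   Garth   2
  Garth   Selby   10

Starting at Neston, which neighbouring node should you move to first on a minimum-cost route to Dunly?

Tarn

Enumerating some paths:
Neston → Yarm → Kelso → Irby → Selby → Garth → Dunly: 12+21+11+3+10+2 = 59
Neston → Tarn → Quorn → Eskin → Dunly: 20+3+3+24 = 50
Cheapest is Neston → Tarn → Quorn → Eskin → Dunly at $50.
So from Neston the first move is to Tarn.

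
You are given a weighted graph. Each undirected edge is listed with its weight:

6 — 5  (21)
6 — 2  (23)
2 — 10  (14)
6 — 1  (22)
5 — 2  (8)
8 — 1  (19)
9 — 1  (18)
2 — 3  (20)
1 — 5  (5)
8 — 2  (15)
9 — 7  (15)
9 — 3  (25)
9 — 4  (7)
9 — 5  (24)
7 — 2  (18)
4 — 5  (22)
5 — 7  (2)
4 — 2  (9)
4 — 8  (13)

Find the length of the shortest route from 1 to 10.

Shortest distances from 1:
1: 0
5: 5  (via 1)
7: 7  (via 5)
2: 13  (via 5)
9: 18  (via 1)
8: 19  (via 1)
4: 22  (via 2)
6: 22  (via 1)
10: 27  (via 2)
Shortest route: 1 → 5 → 2 → 10 = 27.

27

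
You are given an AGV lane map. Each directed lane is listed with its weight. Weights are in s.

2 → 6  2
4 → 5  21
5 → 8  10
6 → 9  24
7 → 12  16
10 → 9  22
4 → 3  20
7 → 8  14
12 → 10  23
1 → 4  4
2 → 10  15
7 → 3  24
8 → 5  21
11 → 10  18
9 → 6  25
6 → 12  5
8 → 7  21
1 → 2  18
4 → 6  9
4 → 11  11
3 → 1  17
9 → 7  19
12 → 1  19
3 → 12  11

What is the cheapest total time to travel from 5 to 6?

79 s

Settle nodes by increasing distance from 5:
5: 0
8: 10  (via 5)
7: 31  (via 8)
12: 47  (via 7)
3: 55  (via 7)
1: 66  (via 12)
4: 70  (via 1)
10: 70  (via 12)
6: 79  (via 4)
Shortest route: 5–8–7–12–1–4–6 = 79 s.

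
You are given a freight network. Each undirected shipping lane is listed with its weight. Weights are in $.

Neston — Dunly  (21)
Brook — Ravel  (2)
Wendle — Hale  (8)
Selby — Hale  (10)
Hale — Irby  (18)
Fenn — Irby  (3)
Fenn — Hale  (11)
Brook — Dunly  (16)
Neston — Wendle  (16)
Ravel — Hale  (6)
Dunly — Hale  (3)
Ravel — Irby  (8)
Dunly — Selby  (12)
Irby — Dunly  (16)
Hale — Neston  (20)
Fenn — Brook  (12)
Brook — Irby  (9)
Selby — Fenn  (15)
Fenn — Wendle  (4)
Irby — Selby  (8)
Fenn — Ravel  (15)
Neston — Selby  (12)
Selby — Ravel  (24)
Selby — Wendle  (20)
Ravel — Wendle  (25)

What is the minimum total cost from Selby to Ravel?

Shortest distances from Selby:
Selby: 0
Irby: 8  (via Selby)
Hale: 10  (via Selby)
Fenn: 11  (via Irby)
Dunly: 12  (via Selby)
Neston: 12  (via Selby)
Wendle: 15  (via Fenn)
Ravel: 16  (via Irby)
Shortest route: Selby → Irby → Ravel = $16.

$16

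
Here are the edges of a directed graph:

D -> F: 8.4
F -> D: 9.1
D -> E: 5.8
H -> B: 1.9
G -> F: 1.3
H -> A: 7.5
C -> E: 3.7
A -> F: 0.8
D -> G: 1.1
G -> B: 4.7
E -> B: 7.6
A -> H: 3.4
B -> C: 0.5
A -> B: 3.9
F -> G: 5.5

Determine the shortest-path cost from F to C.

Running Dijkstra from F:
F: 0
G: 5.5  (via F)
D: 9.1  (via F)
B: 10.2  (via G)
C: 10.7  (via B)
Shortest route: F → G → B → C = 10.7.

10.7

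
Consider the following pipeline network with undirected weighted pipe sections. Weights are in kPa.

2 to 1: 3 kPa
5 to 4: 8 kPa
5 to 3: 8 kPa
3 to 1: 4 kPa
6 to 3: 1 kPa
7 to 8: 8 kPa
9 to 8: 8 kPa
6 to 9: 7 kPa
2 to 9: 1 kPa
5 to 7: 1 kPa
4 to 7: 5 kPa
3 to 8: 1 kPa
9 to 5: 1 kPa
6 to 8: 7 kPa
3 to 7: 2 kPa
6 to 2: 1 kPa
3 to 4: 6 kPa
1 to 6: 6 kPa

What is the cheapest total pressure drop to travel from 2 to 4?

Compare a few routes:
2–6–3–4: 1+1+6 = 8
2–9–5–7–3–4: 1+1+1+2+6 = 11
2–9–5–4: 1+1+8 = 10
2–6–3–7–4: 1+1+2+5 = 9
Cheapest is 2–6–3–4 at 8 kPa.

8 kPa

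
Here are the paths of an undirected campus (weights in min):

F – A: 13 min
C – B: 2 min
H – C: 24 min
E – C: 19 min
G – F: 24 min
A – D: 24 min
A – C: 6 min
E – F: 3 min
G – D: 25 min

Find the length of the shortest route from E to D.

Running Dijkstra from E:
E: 0
F: 3  (via E)
A: 16  (via F)
C: 19  (via E)
B: 21  (via C)
G: 27  (via F)
D: 40  (via A)
Shortest route: E–F–A–D = 40 min.

40 min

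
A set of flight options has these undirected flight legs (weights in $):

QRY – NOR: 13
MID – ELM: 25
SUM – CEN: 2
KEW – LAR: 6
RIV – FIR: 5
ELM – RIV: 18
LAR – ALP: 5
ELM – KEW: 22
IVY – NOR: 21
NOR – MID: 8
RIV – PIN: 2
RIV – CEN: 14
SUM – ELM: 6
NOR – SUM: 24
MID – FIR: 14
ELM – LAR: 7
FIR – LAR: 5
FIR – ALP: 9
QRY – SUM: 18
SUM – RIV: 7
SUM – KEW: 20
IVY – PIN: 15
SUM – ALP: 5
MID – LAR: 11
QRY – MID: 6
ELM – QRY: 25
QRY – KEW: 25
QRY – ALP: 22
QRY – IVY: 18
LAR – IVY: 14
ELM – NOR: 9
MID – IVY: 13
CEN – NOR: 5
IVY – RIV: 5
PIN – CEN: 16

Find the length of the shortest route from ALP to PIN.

Shortest distances from ALP:
ALP: 0
LAR: 5  (via ALP)
SUM: 5  (via ALP)
CEN: 7  (via SUM)
FIR: 9  (via ALP)
ELM: 11  (via SUM)
KEW: 11  (via LAR)
RIV: 12  (via SUM)
NOR: 12  (via CEN)
PIN: 14  (via RIV)
Shortest route: ALP → SUM → RIV → PIN = $14.

$14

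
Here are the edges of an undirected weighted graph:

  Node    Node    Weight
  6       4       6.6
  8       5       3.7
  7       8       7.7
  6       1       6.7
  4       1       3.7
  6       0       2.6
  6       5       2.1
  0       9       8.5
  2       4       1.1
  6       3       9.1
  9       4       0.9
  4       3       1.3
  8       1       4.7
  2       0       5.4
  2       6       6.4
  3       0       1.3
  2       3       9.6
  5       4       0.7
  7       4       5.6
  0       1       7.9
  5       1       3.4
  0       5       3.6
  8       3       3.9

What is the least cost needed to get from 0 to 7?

Candidate routes:
0–5–4–7: 3.6+0.7+5.6 = 9.9
0–6–5–4–7: 2.6+2.1+0.7+5.6 = 11
0–3–4–7: 1.3+1.3+5.6 = 8.2
Cheapest is 0–3–4–7 at 8.2.

8.2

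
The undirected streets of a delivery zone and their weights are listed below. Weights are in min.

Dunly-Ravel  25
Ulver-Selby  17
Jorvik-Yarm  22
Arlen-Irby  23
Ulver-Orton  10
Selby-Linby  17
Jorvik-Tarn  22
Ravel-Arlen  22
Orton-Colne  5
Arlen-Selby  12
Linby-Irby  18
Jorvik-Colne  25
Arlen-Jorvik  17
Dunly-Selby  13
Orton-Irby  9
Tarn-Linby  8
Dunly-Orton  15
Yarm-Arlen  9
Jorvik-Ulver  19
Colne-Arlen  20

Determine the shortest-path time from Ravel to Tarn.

Enumerating some paths:
Ravel - Arlen - Irby - Linby - Tarn: 22+23+18+8 = 71
Ravel - Arlen - Jorvik - Tarn: 22+17+22 = 61
Ravel - Arlen - Selby - Linby - Tarn: 22+12+17+8 = 59
Ravel - Dunly - Selby - Linby - Tarn: 25+13+17+8 = 63
Cheapest is Ravel - Arlen - Selby - Linby - Tarn at 59 min.

59 min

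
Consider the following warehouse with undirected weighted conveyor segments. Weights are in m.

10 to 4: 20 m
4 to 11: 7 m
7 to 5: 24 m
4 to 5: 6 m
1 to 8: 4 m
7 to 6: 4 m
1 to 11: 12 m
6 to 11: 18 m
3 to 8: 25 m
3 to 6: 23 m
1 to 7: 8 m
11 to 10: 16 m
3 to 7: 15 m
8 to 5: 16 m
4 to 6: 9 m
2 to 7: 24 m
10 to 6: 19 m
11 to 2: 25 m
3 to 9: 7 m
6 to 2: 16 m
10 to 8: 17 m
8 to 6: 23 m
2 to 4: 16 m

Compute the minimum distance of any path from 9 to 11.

42 m

Shortest distances from 9:
9: 0
3: 7  (via 9)
7: 22  (via 3)
6: 26  (via 7)
1: 30  (via 7)
8: 32  (via 3)
4: 35  (via 6)
5: 41  (via 4)
2: 42  (via 6)
11: 42  (via 1)
Shortest route: 9–3–7–1–11 = 42 m.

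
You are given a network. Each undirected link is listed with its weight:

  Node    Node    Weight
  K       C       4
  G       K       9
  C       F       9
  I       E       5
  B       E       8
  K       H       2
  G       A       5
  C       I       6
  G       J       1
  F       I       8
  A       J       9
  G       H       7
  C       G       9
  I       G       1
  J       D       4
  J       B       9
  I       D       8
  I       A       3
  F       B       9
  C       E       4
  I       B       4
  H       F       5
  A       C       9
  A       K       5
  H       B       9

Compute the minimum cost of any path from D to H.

12

Compare a few routes:
D → I → G → H: 8+1+7 = 16
D → J → G → I → A → K → H: 4+1+1+3+5+2 = 16
D → J → G → H: 4+1+7 = 12
The minimum is 12 via D → J → G → H.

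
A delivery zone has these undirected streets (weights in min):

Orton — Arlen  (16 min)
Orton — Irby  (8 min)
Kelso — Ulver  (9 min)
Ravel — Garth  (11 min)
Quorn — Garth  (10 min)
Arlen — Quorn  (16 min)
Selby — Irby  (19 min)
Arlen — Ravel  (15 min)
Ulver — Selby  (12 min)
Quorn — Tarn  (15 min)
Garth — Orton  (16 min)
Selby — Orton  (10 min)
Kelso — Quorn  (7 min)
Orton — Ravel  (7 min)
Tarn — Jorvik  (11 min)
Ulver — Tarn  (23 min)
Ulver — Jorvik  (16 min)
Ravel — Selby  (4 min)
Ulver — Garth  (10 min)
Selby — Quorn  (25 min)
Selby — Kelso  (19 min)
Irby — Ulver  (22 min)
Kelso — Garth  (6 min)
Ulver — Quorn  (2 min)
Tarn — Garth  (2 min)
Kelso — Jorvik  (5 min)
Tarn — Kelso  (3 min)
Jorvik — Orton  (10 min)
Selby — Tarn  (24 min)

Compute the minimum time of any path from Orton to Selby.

10 min

Candidate routes:
Orton - Selby: 10 = 10
Orton - Ravel - Selby: 7+4 = 11
The minimum is 10 min via Orton - Selby.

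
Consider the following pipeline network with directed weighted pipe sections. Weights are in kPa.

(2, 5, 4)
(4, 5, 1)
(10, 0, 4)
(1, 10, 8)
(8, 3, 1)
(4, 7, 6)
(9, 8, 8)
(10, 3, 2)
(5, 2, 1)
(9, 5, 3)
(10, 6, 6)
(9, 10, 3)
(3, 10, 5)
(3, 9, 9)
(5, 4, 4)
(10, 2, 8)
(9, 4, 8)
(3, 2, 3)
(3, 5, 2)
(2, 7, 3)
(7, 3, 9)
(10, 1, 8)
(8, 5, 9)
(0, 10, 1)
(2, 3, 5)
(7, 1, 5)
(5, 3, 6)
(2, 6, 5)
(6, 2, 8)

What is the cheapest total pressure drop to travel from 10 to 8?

Settle nodes by increasing distance from 10:
10: 0
3: 2  (via 10)
0: 4  (via 10)
5: 4  (via 3)
2: 5  (via 3)
6: 6  (via 10)
1: 8  (via 10)
4: 8  (via 5)
7: 8  (via 2)
9: 11  (via 3)
8: 19  (via 9)
Shortest route: 10 → 3 → 9 → 8 = 19 kPa.

19 kPa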